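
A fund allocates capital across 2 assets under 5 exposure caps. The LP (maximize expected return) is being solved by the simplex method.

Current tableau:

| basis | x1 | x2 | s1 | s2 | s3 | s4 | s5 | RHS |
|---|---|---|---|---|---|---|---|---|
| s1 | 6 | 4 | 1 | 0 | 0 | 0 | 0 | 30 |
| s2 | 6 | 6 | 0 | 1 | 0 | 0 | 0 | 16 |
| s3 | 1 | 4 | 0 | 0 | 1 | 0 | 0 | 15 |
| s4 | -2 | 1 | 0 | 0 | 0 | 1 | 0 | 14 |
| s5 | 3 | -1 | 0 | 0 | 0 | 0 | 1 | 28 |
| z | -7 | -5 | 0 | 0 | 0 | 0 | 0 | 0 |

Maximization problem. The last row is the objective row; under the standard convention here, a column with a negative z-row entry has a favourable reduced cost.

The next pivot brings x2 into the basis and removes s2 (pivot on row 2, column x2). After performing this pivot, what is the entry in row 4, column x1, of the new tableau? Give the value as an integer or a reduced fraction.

Pivot element is row 2, column x2: 6.
Normalize row 2: new (row 2, x1) = 6/6 = 1.
row 4 ← row 4 − 1·(new row 2): -2 − 1·1 = -3.

-3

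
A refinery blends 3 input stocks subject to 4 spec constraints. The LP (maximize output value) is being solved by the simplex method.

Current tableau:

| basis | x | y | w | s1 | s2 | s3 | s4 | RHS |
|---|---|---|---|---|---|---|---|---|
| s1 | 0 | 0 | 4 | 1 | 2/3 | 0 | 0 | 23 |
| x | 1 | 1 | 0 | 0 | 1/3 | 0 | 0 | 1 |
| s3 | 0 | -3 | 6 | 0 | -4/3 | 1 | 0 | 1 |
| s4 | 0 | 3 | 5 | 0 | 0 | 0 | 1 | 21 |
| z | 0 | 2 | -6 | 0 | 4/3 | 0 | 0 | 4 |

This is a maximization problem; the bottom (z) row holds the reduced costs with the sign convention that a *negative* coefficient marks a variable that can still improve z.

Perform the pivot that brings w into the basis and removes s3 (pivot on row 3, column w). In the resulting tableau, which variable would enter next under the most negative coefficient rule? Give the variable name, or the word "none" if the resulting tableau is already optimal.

Pivot element 6. New z-row = old z-row − (-6)·(row 3/6).
Updated z-row coefficients: x: 0, y: -1, w: 0, s1: 0, s2: 0, s3: 1, s4: 0.
The most negative is -1 in column y, so y would enter next.

y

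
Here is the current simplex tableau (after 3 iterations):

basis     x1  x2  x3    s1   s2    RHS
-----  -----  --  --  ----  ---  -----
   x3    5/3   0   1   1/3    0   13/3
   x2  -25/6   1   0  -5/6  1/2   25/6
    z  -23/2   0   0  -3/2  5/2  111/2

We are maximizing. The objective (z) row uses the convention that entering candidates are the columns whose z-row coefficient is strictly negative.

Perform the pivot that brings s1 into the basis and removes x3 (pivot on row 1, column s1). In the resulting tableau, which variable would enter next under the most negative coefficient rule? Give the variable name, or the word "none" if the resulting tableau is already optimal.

x1

Pivot element 1/3. New z-row = old z-row − (-3/2)·(row 1/(1/3)).
Updated z-row coefficients: x1: -4, x2: 0, x3: 9/2, s1: 0, s2: 5/2.
The most negative is -4 in column x1, so x1 would enter next.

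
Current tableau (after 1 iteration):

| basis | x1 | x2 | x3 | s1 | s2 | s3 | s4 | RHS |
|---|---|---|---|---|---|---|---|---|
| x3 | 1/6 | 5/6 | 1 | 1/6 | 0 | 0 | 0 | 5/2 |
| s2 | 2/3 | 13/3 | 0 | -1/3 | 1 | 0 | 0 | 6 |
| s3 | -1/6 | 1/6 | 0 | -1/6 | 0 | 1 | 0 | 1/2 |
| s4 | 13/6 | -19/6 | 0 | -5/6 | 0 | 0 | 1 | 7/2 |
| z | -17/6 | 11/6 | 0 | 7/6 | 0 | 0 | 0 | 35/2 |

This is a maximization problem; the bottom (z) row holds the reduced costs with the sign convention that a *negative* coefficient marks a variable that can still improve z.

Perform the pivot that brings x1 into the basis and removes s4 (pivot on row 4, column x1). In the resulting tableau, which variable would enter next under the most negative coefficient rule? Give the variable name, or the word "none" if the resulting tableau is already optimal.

x2

Pivot element 13/6. New z-row = old z-row − (-17/6)·(row 4/(13/6)).
Updated z-row coefficients: x1: 0, x2: -30/13, x3: 0, s1: 1/13, s2: 0, s3: 0, s4: 17/13.
The most negative is -30/13 in column x2, so x2 would enter next.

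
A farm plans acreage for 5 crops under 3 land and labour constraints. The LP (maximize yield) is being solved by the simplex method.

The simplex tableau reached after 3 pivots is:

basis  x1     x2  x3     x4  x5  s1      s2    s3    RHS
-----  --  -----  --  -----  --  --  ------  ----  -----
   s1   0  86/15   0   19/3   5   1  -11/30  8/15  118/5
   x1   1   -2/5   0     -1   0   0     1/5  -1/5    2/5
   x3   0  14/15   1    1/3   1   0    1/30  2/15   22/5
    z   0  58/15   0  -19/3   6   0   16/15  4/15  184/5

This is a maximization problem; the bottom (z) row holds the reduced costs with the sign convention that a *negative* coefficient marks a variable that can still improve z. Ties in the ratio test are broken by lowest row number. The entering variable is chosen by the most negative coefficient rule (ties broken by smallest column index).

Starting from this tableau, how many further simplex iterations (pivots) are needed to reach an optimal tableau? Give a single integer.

1

pivot: x4 in, s1 out → z = 302/5
No improving column remains; optimal.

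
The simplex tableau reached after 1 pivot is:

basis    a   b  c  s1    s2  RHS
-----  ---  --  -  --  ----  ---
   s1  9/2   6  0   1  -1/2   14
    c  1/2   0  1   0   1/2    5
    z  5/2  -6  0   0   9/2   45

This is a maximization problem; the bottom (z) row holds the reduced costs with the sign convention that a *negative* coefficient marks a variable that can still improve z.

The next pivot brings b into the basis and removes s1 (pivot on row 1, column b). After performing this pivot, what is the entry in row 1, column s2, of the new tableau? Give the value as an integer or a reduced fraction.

-1/12

Pivot element is row 1, column b: 6.
Normalize row 1: new (row 1, s2) = (-1/2)/6 = -1/12.
Row 1 is the pivot row, so the entry is -1/12.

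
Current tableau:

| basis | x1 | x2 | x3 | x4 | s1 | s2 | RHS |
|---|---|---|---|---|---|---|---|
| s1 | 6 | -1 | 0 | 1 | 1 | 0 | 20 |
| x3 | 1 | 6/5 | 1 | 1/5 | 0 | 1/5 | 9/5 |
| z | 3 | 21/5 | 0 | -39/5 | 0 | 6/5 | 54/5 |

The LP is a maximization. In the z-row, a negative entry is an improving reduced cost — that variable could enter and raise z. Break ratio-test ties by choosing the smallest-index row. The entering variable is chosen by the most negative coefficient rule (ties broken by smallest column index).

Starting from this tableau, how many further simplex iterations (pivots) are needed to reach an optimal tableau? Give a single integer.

pivot: x4 in, x3 out → z = 81
No improving column remains; optimal.

1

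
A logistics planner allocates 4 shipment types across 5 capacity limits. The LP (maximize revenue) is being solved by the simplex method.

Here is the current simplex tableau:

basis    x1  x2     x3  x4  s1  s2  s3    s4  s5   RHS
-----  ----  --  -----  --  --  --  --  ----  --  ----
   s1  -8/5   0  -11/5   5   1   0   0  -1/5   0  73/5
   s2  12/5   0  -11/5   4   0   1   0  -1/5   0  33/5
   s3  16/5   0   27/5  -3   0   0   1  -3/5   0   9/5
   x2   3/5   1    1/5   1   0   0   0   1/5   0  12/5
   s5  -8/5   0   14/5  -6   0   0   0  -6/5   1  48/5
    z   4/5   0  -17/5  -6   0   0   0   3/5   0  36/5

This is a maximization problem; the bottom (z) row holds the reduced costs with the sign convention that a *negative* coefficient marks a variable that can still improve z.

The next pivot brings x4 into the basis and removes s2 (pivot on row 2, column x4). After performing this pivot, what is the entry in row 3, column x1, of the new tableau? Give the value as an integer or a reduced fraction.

Pivot element is row 2, column x4: 4.
Normalize row 2: new (row 2, x1) = (12/5)/4 = 3/5.
row 3 ← row 3 − (-3)·(new row 2): 16/5 − (-3)·(3/5) = 5.

5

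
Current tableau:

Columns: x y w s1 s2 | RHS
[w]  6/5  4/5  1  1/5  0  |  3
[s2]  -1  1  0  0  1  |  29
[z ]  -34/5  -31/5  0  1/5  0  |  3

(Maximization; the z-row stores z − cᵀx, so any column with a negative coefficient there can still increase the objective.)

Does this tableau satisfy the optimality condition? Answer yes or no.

no

Column x has objective-row coefficient -34/5, which is negative; an improving pivot exists, so not yet optimal.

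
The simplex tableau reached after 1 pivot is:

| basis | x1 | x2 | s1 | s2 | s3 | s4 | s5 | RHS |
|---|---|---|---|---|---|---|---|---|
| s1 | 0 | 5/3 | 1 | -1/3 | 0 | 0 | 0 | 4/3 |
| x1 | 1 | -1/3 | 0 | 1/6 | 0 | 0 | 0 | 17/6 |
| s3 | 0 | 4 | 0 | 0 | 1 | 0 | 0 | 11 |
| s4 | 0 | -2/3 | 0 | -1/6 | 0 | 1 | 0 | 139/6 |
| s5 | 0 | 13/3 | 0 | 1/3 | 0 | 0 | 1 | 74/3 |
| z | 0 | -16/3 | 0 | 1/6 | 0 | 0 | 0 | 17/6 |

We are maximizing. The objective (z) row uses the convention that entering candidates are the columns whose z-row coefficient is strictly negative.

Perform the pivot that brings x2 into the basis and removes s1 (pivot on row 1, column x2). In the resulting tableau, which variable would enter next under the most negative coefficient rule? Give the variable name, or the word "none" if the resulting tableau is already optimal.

Pivot element 5/3. New z-row = old z-row − (-16/3)·(row 1/(5/3)).
Updated z-row coefficients: x1: 0, x2: 0, s1: 16/5, s2: -9/10, s3: 0, s4: 0, s5: 0.
The most negative is -9/10 in column s2, so s2 would enter next.

s2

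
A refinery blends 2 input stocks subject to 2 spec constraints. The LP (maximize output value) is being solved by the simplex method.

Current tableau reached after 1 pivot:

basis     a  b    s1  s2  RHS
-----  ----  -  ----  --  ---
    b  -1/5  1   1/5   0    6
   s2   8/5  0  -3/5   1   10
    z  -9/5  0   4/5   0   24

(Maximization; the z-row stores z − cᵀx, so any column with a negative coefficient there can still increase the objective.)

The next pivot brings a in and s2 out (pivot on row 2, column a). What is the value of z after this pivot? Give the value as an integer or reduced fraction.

Minimum ratio for a: 10/(8/5) = 25/4.
z changes by −(z-row coeff of a)·ratio = −(-9/5)·(25/4) = 45/4.
New z = 24 + (45/4) = 141/4.

141/4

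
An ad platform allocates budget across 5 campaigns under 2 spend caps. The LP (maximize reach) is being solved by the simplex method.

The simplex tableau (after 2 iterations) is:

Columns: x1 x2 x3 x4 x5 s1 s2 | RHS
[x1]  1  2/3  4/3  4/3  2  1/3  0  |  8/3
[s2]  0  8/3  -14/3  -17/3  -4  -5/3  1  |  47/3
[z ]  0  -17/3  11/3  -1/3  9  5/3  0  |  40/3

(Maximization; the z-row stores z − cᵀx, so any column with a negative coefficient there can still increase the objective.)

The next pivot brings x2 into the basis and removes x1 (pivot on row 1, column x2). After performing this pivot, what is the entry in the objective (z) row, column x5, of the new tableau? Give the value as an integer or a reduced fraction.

Pivot element is row 1, column x2: 2/3.
Normalize row 1: new (row 1, x5) = 2/(2/3) = 3.
z-row ← z-row − (-17/3)·(new row 1): 9 − (-17/3)·3 = 26.

26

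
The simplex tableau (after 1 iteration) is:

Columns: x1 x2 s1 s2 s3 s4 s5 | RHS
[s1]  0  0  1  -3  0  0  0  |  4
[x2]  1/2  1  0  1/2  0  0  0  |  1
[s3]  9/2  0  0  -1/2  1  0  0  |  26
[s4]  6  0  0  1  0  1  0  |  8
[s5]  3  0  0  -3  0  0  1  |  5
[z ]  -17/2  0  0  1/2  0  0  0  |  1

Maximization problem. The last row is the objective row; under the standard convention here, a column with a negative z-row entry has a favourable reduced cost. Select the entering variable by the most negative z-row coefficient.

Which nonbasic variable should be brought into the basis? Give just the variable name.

Objective-row coefficients: x1: -17/2, x2: 0, s1: 0, s2: 1/2, s3: 0, s4: 0, s5: 0.
The most negative is -17/2 in column x1, so x1 enters.

x1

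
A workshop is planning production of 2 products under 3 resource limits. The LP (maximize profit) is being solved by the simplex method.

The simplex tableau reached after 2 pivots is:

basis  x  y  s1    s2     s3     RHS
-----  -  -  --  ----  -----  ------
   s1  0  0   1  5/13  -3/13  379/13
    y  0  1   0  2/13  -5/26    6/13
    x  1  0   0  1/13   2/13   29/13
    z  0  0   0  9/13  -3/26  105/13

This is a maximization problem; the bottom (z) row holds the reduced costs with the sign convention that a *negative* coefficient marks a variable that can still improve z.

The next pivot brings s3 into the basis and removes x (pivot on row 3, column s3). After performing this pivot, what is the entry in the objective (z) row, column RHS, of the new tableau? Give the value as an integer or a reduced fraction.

39/4

Pivot element is row 3, column s3: 2/13.
Normalize row 3: new (row 3, RHS) = (29/13)/(2/13) = 29/2.
z-row ← z-row − (-3/26)·(new row 3): 105/13 − (-3/26)·(29/2) = 39/4.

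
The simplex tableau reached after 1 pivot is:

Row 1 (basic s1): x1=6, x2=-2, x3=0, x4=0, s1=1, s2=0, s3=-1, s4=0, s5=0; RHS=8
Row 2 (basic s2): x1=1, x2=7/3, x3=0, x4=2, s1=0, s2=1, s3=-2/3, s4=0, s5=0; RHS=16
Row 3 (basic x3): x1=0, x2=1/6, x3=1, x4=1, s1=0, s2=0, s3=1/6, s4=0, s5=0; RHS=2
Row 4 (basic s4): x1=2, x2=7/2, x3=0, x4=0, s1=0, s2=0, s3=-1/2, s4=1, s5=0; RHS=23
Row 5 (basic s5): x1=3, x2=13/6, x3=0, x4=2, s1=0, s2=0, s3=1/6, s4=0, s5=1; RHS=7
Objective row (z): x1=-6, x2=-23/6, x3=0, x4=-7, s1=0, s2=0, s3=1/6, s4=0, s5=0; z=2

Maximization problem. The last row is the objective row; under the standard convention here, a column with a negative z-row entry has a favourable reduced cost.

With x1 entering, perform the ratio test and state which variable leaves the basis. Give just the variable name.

Ratios: row 1 (s1): 8/6 = 4/3; row 2 (s2): 16/1 = 16; row 3 (x3): entry 0 ≤ 0, skip; row 4 (s4): 23/2 = 23/2; row 5 (s5): 7/3 = 7/3.
Minimum ratio 4/3 is in the s1 row, so s1 leaves.

s1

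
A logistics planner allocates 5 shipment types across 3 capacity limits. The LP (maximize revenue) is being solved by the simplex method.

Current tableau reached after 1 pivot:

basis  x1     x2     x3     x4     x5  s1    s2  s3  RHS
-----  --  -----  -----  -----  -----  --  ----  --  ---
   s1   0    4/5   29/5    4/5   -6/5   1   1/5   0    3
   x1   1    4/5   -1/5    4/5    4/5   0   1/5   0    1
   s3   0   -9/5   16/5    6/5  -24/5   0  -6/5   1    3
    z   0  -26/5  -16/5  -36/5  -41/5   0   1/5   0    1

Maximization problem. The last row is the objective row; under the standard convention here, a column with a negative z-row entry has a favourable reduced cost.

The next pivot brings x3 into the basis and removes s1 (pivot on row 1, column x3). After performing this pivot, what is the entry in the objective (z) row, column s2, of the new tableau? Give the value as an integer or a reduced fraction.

9/29

Pivot element is row 1, column x3: 29/5.
Normalize row 1: new (row 1, s2) = (1/5)/(29/5) = 1/29.
z-row ← z-row − (-16/5)·(new row 1): 1/5 − (-16/5)·(1/29) = 9/29.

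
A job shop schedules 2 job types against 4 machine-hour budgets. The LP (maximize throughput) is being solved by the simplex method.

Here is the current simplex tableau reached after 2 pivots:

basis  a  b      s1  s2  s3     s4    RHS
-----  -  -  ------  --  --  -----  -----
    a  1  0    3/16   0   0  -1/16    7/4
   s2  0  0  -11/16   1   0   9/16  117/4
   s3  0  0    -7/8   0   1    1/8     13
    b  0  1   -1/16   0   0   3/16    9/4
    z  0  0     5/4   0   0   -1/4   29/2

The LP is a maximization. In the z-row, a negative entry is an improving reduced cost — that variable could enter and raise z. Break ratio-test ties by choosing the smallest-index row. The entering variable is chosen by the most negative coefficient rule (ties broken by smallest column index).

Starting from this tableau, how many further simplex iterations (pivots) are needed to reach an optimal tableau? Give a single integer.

pivot: s4 in, b out → z = 35/2
No improving column remains; optimal.

1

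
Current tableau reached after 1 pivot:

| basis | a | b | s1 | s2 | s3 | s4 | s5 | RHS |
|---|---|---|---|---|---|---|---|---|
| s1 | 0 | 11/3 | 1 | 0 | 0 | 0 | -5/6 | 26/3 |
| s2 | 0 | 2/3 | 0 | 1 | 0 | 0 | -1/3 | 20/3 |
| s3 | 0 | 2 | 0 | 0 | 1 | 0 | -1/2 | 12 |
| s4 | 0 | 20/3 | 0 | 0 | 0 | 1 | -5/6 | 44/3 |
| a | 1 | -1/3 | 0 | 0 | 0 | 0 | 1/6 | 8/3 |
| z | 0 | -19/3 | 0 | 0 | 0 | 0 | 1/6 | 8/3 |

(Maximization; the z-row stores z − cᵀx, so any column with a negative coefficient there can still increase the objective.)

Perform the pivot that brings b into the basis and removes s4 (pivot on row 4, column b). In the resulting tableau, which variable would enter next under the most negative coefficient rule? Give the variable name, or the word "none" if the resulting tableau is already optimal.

Pivot element 20/3. New z-row = old z-row − (-19/3)·(row 4/(20/3)).
Updated z-row coefficients: a: 0, b: 0, s1: 0, s2: 0, s3: 0, s4: 19/20, s5: -5/8.
The most negative is -5/8 in column s5, so s5 would enter next.

s5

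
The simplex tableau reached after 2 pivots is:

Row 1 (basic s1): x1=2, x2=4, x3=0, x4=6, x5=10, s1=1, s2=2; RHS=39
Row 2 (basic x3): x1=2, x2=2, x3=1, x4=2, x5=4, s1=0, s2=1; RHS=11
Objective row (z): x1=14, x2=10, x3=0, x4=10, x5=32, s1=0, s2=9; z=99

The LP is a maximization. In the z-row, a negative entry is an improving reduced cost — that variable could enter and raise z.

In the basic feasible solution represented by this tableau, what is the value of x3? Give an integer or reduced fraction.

11

x3 is basic (row 2); its value is the RHS of that row: 11.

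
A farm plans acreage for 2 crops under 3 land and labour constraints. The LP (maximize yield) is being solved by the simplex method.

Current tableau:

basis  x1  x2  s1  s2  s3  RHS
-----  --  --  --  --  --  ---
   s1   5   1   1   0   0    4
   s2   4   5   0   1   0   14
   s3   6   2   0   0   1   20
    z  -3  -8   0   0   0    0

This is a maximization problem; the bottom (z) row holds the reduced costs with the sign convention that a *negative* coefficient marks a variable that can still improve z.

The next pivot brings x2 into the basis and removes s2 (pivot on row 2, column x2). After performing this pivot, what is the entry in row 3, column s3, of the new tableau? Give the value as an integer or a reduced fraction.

Pivot element is row 2, column x2: 5.
Normalize row 2: new (row 2, s3) = 0/5 = 0.
row 3 ← row 3 − 2·(new row 2): 1 − 2·0 = 1.

1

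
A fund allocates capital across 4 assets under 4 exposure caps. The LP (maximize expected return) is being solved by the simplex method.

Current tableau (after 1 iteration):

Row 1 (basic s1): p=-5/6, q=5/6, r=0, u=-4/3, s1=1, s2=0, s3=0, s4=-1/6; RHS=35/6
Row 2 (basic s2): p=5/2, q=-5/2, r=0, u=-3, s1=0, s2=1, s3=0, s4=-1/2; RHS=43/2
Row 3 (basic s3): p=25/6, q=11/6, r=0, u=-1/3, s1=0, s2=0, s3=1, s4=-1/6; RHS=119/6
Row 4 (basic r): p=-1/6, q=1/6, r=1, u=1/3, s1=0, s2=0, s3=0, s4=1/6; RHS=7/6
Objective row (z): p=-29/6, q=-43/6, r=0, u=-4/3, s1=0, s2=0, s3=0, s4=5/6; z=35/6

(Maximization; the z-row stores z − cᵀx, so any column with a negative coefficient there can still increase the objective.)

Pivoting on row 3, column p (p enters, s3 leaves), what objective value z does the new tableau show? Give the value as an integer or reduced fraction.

Minimum ratio for p: (119/6)/(25/6) = 119/25.
z changes by −(z-row coeff of p)·ratio = −(-29/6)·(119/25) = 3451/150.
New z = 35/6 + (3451/150) = 721/25.

721/25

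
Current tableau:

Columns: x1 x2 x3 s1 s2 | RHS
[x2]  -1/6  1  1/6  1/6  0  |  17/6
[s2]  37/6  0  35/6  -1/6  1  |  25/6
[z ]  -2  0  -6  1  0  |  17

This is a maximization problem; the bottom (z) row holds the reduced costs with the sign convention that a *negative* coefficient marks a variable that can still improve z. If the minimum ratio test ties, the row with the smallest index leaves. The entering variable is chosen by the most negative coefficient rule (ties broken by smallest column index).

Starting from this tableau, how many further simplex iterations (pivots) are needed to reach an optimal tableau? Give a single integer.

pivot: x3 in, s2 out → z = 149/7
No improving column remains; optimal.

1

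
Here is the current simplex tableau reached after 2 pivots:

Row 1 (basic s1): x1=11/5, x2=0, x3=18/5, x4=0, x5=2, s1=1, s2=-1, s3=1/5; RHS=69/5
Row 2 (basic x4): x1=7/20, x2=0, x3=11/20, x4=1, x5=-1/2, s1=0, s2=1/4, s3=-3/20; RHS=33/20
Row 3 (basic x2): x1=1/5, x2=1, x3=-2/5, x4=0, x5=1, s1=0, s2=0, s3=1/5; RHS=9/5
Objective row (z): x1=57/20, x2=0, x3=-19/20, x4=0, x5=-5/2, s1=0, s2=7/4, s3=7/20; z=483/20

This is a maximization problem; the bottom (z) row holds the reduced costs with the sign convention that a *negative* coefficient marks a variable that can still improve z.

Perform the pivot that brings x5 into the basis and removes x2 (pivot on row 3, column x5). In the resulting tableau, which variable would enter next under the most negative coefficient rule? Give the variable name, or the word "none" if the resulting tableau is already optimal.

Pivot element 1. New z-row = old z-row − (-5/2)·(row 3/1).
Updated z-row coefficients: x1: 67/20, x2: 5/2, x3: -39/20, x4: 0, x5: 0, s1: 0, s2: 7/4, s3: 17/20.
The most negative is -39/20 in column x3, so x3 would enter next.

x3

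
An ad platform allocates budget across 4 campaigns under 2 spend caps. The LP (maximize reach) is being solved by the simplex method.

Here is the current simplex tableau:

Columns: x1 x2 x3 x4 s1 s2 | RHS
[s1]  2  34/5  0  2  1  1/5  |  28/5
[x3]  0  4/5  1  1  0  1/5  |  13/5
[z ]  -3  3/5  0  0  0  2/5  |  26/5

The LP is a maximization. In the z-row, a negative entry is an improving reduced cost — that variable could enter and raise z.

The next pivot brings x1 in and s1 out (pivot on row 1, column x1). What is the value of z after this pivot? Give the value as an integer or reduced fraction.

Minimum ratio for x1: (28/5)/2 = 14/5.
z changes by −(z-row coeff of x1)·ratio = −(-3)·(14/5) = 42/5.
New z = 26/5 + (42/5) = 68/5.

68/5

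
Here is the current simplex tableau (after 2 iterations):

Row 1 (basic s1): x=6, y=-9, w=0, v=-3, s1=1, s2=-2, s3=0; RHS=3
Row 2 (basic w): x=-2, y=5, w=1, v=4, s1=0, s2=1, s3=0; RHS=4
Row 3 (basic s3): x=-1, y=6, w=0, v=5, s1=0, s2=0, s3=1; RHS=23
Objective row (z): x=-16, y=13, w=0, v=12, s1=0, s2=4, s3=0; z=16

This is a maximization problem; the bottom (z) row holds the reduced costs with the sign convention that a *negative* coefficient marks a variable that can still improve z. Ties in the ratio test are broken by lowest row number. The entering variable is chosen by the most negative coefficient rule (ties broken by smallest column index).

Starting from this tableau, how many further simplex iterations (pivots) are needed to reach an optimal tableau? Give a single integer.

pivot: x in, s1 out → z = 24
pivot: y in, w out → z = 103/2
No improving column remains; optimal.

2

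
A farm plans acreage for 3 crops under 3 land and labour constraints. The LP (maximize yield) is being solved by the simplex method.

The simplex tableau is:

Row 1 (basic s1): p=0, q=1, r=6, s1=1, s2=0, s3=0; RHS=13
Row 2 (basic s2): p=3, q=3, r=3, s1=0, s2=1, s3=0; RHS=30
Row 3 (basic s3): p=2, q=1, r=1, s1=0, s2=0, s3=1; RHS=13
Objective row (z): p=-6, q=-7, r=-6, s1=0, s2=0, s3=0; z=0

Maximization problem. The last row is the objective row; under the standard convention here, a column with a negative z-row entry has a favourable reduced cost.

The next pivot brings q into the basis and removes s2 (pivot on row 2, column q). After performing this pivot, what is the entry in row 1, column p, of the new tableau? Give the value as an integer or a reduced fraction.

-1

Pivot element is row 2, column q: 3.
Normalize row 2: new (row 2, p) = 3/3 = 1.
row 1 ← row 1 − 1·(new row 2): 0 − 1·1 = -1.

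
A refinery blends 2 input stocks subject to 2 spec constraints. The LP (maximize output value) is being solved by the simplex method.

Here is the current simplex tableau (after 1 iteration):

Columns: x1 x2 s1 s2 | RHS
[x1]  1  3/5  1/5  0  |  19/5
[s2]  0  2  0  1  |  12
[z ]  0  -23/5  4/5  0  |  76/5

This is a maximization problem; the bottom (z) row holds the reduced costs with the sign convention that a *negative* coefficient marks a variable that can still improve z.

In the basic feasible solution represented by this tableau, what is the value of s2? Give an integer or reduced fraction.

s2 is basic (row 2); its value is the RHS of that row: 12.

12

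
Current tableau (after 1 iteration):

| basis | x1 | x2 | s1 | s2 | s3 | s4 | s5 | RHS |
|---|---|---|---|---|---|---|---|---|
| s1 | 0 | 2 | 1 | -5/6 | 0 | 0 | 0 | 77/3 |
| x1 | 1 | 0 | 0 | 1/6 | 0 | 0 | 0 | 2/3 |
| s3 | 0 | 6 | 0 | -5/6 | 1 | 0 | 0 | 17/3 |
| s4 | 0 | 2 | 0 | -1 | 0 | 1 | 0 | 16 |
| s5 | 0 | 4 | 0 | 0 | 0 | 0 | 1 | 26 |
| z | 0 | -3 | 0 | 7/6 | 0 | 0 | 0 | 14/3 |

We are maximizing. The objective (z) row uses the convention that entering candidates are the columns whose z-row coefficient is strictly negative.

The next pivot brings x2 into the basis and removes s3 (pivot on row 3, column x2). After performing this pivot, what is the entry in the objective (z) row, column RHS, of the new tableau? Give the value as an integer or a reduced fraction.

Pivot element is row 3, column x2: 6.
Normalize row 3: new (row 3, RHS) = (17/3)/6 = 17/18.
z-row ← z-row − (-3)·(new row 3): 14/3 − (-3)·(17/18) = 15/2.

15/2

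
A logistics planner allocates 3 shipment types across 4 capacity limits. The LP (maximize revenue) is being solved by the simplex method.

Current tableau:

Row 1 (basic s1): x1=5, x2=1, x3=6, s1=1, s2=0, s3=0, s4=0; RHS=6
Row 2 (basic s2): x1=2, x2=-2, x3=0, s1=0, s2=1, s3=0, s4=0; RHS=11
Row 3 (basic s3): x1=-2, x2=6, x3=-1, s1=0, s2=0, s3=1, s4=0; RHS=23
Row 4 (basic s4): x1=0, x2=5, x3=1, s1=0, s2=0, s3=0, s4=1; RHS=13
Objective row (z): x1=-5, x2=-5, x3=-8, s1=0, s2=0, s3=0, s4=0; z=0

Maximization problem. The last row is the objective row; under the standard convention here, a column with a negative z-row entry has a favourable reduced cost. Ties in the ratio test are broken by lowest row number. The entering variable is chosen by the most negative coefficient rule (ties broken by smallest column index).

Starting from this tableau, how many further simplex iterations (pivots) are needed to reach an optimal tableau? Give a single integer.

2

pivot: x3 in, s1 out → z = 8
pivot: x2 in, s4 out → z = 496/29
No improving column remains; optimal.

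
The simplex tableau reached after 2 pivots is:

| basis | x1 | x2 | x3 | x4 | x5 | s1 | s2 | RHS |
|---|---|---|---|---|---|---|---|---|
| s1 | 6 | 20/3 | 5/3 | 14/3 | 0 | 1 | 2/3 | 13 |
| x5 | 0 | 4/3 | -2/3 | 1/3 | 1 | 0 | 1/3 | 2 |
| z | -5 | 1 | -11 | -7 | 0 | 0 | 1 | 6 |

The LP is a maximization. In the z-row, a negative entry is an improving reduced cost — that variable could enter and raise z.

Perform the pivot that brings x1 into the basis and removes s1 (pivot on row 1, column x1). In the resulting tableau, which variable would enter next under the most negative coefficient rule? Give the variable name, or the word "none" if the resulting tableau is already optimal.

x3

Pivot element 6. New z-row = old z-row − (-5)·(row 1/6).
Updated z-row coefficients: x1: 0, x2: 59/9, x3: -173/18, x4: -28/9, x5: 0, s1: 5/6, s2: 14/9.
The most negative is -173/18 in column x3, so x3 would enter next.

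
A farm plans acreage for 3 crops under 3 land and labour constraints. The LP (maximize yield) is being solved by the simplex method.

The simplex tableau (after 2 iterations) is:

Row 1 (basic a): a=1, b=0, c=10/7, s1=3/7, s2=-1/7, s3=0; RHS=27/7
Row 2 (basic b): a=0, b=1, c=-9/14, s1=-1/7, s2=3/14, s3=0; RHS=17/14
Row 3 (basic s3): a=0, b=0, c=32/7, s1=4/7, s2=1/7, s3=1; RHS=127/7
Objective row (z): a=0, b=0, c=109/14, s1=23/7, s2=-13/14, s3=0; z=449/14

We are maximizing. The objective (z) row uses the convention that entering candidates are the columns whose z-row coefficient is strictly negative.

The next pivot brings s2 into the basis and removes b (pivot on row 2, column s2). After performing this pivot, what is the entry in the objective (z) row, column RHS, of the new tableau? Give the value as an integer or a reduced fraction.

Pivot element is row 2, column s2: 3/14.
Normalize row 2: new (row 2, RHS) = (17/14)/(3/14) = 17/3.
z-row ← z-row − (-13/14)·(new row 2): 449/14 − (-13/14)·(17/3) = 112/3.

112/3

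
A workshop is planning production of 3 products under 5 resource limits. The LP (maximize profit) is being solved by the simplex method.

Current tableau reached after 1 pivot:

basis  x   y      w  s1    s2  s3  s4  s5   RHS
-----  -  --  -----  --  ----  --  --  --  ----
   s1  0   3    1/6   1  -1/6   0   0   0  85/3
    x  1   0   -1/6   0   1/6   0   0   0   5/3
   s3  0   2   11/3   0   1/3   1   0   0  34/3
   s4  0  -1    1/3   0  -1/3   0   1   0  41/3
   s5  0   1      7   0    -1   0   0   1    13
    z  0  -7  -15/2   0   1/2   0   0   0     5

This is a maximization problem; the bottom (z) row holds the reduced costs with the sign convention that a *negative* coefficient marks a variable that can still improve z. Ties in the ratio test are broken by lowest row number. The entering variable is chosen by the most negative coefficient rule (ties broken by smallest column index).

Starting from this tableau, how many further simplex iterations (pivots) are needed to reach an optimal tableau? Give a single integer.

3

pivot: w in, s5 out → z = 265/14
pivot: y in, s3 out → z = 1150/31
pivot: s5 in, w out → z = 134/3
No improving column remains; optimal.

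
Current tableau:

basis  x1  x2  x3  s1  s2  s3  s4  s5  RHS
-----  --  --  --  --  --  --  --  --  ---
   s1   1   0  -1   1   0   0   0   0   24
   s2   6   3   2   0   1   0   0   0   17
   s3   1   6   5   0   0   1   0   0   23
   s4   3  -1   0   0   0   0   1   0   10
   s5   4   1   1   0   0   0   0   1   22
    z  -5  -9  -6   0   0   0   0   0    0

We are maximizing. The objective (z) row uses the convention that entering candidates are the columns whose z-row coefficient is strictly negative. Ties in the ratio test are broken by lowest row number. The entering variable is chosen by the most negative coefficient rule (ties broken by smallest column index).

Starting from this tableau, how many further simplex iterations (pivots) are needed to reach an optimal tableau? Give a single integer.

pivot: x2 in, s3 out → z = 69/2
pivot: x1 in, s2 out → z = 38
No improving column remains; optimal.

2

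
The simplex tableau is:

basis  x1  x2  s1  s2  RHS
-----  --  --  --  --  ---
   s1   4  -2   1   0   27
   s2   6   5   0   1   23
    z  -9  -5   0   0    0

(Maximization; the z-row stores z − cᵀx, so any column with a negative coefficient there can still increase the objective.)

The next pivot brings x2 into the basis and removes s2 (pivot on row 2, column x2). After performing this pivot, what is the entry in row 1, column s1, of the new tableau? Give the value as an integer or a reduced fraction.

1

Pivot element is row 2, column x2: 5.
Normalize row 2: new (row 2, s1) = 0/5 = 0.
row 1 ← row 1 − (-2)·(new row 2): 1 − (-2)·0 = 1.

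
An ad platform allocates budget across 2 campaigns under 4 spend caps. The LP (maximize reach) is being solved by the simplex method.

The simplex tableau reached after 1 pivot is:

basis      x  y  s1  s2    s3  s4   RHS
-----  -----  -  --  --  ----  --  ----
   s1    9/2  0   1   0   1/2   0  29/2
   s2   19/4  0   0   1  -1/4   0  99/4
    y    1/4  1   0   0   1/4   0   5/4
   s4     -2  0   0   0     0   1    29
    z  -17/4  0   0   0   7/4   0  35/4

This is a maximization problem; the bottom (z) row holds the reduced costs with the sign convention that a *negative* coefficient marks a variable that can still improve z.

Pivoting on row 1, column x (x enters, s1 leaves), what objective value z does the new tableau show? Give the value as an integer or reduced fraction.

Minimum ratio for x: (29/2)/(9/2) = 29/9.
z changes by −(z-row coeff of x)·ratio = −(-17/4)·(29/9) = 493/36.
New z = 35/4 + (493/36) = 202/9.

202/9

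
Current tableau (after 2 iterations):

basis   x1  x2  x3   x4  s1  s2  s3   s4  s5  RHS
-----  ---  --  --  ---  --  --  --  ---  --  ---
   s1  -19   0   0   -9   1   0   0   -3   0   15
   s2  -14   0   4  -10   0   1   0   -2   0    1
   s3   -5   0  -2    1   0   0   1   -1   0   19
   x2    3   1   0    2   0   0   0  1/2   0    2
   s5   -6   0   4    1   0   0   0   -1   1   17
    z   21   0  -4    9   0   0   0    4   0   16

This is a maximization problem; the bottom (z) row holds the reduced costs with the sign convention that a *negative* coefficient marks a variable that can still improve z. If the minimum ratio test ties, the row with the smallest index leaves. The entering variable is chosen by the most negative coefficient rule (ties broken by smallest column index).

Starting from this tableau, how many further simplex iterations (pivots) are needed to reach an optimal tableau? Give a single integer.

pivot: x3 in, s2 out → z = 17
pivot: x4 in, x2 out → z = 18
No improving column remains; optimal.

2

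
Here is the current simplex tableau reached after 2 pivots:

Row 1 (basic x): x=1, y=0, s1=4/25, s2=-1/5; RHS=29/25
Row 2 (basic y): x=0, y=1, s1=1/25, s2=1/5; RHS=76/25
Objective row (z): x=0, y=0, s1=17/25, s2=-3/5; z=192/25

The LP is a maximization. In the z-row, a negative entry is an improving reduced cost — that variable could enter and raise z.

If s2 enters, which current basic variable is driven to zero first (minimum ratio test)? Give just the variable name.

Ratios: row 1 (x): entry -1/5 ≤ 0, skip; row 2 (y): (76/25)/(1/5) = 76/5.
Minimum ratio 76/5 is in the y row, so y leaves.

y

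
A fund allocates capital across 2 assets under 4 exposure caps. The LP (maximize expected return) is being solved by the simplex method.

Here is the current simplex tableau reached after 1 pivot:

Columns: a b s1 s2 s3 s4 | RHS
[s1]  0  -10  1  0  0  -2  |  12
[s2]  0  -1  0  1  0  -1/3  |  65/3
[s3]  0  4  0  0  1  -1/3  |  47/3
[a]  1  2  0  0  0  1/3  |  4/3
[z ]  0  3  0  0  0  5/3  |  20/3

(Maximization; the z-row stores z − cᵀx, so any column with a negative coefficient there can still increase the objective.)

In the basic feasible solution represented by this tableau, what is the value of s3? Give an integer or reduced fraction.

47/3

s3 is basic (row 3); its value is the RHS of that row: 47/3.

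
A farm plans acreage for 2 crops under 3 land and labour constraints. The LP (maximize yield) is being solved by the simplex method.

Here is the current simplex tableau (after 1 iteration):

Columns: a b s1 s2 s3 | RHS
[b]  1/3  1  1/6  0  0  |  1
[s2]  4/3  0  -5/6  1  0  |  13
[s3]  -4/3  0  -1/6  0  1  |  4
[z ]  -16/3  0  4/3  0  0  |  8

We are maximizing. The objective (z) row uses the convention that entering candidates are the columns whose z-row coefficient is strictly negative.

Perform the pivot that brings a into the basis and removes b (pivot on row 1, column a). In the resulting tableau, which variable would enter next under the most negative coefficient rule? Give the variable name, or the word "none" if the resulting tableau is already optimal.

none

Pivot element 1/3. New z-row = old z-row − (-16/3)·(row 1/(1/3)).
Updated z-row coefficients: a: 0, b: 16, s1: 4, s2: 0, s3: 0.
No coefficient is strictly negative; the tableau after this pivot is optimal.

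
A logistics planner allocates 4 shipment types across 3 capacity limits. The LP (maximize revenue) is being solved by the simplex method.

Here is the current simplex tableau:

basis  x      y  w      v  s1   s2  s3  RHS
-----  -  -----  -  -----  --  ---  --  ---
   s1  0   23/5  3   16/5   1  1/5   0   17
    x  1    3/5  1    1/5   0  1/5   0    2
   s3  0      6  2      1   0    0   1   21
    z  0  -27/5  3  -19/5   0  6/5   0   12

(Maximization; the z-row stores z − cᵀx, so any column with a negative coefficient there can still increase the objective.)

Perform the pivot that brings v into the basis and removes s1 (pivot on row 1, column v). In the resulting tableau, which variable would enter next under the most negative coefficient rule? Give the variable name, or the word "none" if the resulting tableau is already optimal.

none

Pivot element 16/5. New z-row = old z-row − (-19/5)·(row 1/(16/5)).
Updated z-row coefficients: x: 0, y: 1/16, w: 105/16, v: 0, s1: 19/16, s2: 23/16, s3: 0.
No coefficient is strictly negative; the tableau after this pivot is optimal.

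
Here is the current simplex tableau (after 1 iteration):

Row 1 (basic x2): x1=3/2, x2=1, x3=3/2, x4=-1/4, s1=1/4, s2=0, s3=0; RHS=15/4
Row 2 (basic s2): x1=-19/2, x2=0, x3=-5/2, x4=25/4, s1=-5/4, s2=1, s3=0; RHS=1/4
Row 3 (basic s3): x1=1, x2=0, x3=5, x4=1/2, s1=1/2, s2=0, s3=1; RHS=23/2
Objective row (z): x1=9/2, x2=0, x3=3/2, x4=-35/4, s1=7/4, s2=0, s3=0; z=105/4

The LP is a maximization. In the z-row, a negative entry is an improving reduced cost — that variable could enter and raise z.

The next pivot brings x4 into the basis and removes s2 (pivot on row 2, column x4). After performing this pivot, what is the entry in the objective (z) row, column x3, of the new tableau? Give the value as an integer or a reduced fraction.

Pivot element is row 2, column x4: 25/4.
Normalize row 2: new (row 2, x3) = (-5/2)/(25/4) = -2/5.
z-row ← z-row − (-35/4)·(new row 2): 3/2 − (-35/4)·(-2/5) = -2.

-2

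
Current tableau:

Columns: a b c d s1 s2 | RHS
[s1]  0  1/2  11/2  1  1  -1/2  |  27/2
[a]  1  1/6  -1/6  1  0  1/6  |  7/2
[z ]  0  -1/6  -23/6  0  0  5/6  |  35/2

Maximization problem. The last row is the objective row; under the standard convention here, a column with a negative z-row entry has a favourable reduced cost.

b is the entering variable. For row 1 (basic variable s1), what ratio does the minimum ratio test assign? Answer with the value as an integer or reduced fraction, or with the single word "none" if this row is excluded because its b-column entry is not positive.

Ratio = RHS / (b entry) = (27/2) / (1/2) = 27.

27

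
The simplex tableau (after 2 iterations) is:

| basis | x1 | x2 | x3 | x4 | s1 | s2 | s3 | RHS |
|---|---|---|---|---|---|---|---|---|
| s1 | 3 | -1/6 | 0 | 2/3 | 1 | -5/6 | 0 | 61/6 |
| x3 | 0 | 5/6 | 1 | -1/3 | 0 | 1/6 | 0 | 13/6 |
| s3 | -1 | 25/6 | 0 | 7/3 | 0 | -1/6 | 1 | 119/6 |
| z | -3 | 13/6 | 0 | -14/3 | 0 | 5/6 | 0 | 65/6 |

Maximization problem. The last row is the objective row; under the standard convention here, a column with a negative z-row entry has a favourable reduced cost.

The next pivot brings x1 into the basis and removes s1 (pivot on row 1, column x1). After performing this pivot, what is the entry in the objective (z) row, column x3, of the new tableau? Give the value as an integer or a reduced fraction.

Pivot element is row 1, column x1: 3.
Normalize row 1: new (row 1, x3) = 0/3 = 0.
z-row ← z-row − (-3)·(new row 1): 0 − (-3)·0 = 0.

0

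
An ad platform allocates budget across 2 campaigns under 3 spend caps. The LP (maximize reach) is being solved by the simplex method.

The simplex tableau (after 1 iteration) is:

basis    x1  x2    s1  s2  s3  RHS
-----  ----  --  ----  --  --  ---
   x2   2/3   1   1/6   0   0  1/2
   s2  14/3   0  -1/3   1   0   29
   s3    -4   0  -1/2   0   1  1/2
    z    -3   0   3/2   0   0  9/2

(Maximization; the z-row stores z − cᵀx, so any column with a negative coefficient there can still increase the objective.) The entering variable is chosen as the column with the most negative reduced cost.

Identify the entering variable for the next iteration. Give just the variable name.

Objective-row coefficients: x1: -3, x2: 0, s1: 3/2, s2: 0, s3: 0.
The most negative is -3 in column x1, so x1 enters.

x1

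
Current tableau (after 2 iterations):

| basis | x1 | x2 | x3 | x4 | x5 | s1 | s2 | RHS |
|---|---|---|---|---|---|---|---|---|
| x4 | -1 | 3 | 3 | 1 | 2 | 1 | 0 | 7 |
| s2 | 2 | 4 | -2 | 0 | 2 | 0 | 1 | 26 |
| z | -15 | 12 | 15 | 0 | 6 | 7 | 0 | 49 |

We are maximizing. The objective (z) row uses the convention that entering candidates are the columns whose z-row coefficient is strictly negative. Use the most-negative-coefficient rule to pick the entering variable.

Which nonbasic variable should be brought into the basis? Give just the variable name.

Objective-row coefficients: x1: -15, x2: 12, x3: 15, x4: 0, x5: 6, s1: 7, s2: 0.
The most negative is -15 in column x1, so x1 enters.

x1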